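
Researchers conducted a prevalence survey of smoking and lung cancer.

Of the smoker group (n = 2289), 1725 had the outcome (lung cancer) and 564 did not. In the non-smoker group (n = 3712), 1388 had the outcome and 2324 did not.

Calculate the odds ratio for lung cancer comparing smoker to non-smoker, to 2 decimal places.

5.12

From the description: a = 1725, b = 564, c = 1388, d = 2324.
OR = (a·d)/(b·c) = (1725 × 2324) / (564 × 1388) = 4008900 / 782832 = 5.12102
The odds of lung cancer are about 5.12 times as high in the smoker group.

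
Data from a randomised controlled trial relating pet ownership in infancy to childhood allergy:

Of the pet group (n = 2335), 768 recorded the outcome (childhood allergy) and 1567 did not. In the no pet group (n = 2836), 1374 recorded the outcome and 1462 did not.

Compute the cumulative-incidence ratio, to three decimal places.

From the description: a = 768, b = 1567, c = 1374, d = 1462.
Risk in exposed = 768/2335 = 0.32891; risk in unexposed = 1374/2836 = 0.48449.
RR = 0.32891 / 0.48449 = 0.67888
The risk is 32% lower among the exposed than among the unexposed.

0.679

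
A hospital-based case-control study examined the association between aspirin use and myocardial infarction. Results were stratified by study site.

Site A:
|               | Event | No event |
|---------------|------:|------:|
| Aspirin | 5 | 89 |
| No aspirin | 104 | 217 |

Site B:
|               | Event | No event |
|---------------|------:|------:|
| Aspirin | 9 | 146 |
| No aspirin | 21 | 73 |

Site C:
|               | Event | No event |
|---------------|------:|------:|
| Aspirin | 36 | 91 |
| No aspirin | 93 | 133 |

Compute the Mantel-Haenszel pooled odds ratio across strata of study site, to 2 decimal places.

0.32

OR_MH = Σ(aᵢdᵢ/nᵢ) / Σ(bᵢcᵢ/nᵢ), where nᵢ is the stratum total.
Stratum 1 (Site A): n = 415; a·d/n = 5·217/415 = 2.6145; b·c/n = 89·104/415 = 22.3036
Stratum 2 (Site B): n = 249; a·d/n = 9·73/249 = 2.6386; b·c/n = 146·21/249 = 12.3133
Stratum 3 (Site C): n = 353; a·d/n = 36·133/353 = 13.5637; b·c/n = 91·93/353 = 23.9745
OR_MH = (2.6145 + 2.6386 + 13.5637) / (22.3036 + 12.3133 + 23.9745) = 18.8168 / 58.5914 = 0.32115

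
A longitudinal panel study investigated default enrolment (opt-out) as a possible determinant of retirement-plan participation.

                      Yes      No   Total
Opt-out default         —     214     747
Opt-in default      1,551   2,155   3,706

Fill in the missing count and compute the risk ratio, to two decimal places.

1.70

The missing cell is in the exposed row: 747 − 214 = 533.
So a = 533, b = 214, c = 1551, d = 2155.
RR = [a/(a+b)] / [c/(c+d)] = (533/747) / (1551/3706) = 0.71352/0.41851 = 1.70491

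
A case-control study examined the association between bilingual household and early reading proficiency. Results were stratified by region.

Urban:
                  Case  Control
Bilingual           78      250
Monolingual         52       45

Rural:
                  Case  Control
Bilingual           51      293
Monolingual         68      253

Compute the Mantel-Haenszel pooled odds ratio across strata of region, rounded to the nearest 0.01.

0.46

OR_MH = Σ(aᵢdᵢ/nᵢ) / Σ(bᵢcᵢ/nᵢ), where nᵢ is the stratum total.
Stratum 1 (Urban): n = 425; a·d/n = 78·45/425 = 8.2588; b·c/n = 250·52/425 = 30.5882
Stratum 2 (Rural): n = 665; a·d/n = 51·253/665 = 19.4030; b·c/n = 293·68/665 = 29.9609
OR_MH = (8.2588 + 19.4030) / (30.5882 + 29.9609) = 27.6618 / 60.5491 = 0.45685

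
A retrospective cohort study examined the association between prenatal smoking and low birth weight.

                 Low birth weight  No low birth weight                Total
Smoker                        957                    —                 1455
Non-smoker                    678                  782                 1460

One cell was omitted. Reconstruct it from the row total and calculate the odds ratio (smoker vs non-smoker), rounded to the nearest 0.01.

2.22

The missing cell is in the exposed row: 1455 − 957 = 498.
So a = 957, b = 498, c = 678, d = 782.
OR = (a·d)/(b·c) = (957 × 782) / (498 × 678) = 748374 / 337644 = 2.21646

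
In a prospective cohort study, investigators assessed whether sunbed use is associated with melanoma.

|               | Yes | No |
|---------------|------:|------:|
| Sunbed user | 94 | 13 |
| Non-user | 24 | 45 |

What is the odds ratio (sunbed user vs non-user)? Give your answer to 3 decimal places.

Cells: a = 94, b = 13, c = 24, d = 45.
OR = (a·d)/(b·c) = (94 × 45) / (13 × 24) = 4230 / 312 = 13.55769
The odds of melanoma are about 13.56 times as high in the sunbed user group.

13.558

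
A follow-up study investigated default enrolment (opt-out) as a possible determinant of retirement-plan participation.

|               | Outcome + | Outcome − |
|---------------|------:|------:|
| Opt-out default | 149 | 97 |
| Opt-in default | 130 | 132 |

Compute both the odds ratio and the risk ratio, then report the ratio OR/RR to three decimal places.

Cells: a = 149, b = 97, c = 130, d = 132.
OR = (149·132)/(97·130) = 19668/12610 = 1.55971
Risk in exposed = 149/246 = 0.60569; risk in unexposed = 130/262 = 0.49618; RR = 1.22070
OR/RR = 1.55971 / 1.22070 = 1.27772
The outcome is not rare, so the OR lies further from 1 than the RR.

1.278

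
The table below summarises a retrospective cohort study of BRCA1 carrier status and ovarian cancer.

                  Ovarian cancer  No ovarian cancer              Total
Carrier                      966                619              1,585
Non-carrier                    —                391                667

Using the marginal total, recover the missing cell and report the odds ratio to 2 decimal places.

2.21

The missing cell is in the unexposed row: 667 − 391 = 276.
So a = 966, b = 619, c = 276, d = 391.
OR = (a·d)/(b·c) = (966 × 391) / (619 × 276) = 377706 / 170844 = 2.21082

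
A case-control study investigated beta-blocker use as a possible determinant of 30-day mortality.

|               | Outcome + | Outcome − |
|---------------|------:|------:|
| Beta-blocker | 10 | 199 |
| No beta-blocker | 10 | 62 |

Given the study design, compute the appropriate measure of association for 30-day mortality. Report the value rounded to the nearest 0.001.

Cells: a = 10, b = 199, c = 10, d = 62.
This is a case-control study: participants were sampled on outcome status, so risks in the source population cannot be estimated directly — relative risk is not valid here. The odds ratio is the appropriate measure.
OR = (a·d)/(b·c) = (10 × 62) / (199 × 10) = 620 / 1990 = 0.31156

0.312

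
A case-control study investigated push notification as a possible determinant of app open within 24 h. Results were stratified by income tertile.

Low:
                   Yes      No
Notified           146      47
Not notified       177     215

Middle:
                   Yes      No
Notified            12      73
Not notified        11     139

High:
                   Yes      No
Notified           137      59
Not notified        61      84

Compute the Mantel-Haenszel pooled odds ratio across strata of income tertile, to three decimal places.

OR_MH = Σ(aᵢdᵢ/nᵢ) / Σ(bᵢcᵢ/nᵢ), where nᵢ is the stratum total.
Stratum 1 (Low): n = 585; a·d/n = 146·215/585 = 53.6581; b·c/n = 47·177/585 = 14.2205
Stratum 2 (Middle): n = 235; a·d/n = 12·139/235 = 7.0979; b·c/n = 73·11/235 = 3.4170
Stratum 3 (High): n = 341; a·d/n = 137·84/341 = 33.7478; b·c/n = 59·61/341 = 10.5543
OR_MH = (53.6581 + 7.0979 + 33.7478) / (14.2205 + 3.4170 + 10.5543) = 94.5038 / 28.1918 = 3.35217

3.352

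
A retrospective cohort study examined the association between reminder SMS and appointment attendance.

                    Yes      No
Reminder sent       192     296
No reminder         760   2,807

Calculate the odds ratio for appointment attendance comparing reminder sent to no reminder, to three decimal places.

2.396

Cells: a = 192, b = 296, c = 760, d = 2807.
OR = (a·d)/(b·c) = (192 × 2807) / (296 × 760) = 538944 / 224960 = 2.39573
The odds of appointment attendance are about 2.40 times as high in the reminder sent group.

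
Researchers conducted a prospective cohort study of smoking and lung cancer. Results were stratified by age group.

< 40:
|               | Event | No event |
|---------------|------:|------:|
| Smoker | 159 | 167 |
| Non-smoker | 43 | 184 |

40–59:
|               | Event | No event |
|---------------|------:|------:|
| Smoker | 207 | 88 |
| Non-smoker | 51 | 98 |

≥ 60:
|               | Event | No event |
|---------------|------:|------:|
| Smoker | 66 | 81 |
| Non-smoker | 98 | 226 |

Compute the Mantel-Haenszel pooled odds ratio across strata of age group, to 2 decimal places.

OR_MH = Σ(aᵢdᵢ/nᵢ) / Σ(bᵢcᵢ/nᵢ), where nᵢ is the stratum total.
Stratum 1 (< 40): n = 553; a·d/n = 159·184/553 = 52.9042; b·c/n = 167·43/553 = 12.9855
Stratum 2 (40–59): n = 444; a·d/n = 207·98/444 = 45.6892; b·c/n = 88·51/444 = 10.1081
Stratum 3 (≥ 60): n = 471; a·d/n = 66·226/471 = 31.6688; b·c/n = 81·98/471 = 16.8535
OR_MH = (52.9042 + 45.6892 + 31.6688) / (12.9855 + 10.1081 + 16.8535) = 130.2621 / 39.9471 = 3.26086

3.26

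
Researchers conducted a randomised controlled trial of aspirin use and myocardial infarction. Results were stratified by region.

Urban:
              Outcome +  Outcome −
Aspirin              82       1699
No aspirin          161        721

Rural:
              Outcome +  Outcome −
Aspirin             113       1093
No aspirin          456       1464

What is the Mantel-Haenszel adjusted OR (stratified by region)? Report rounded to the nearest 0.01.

OR_MH = Σ(aᵢdᵢ/nᵢ) / Σ(bᵢcᵢ/nᵢ), where nᵢ is the stratum total.
Stratum 1 (Urban): n = 2663; a·d/n = 82·721/2663 = 22.2013; b·c/n = 1699·161/2663 = 102.7184
Stratum 2 (Rural): n = 3126; a·d/n = 113·1464/3126 = 52.9213; b·c/n = 1093·456/3126 = 159.4395
OR_MH = (22.2013 + 52.9213) / (102.7184 + 159.4395) = 75.1226 / 262.1579 = 0.28655

0.29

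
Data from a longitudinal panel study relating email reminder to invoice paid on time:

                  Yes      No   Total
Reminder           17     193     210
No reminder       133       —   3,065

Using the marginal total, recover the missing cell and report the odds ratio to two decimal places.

1.94

The missing cell is in the unexposed row: 3065 − 133 = 2932.
So a = 17, b = 193, c = 133, d = 2932.
OR = (a·d)/(b·c) = (17 × 2932) / (193 × 133) = 49844 / 25669 = 1.94180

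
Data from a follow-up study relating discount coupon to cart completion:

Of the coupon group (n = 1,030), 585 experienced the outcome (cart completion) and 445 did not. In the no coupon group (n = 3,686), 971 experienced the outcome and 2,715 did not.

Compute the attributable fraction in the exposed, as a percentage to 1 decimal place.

From the description: a = 585, b = 445, c = 971, d = 2715.
Risk in exposed = 585/1030 = 0.56796; risk in unexposed = 971/3686 = 0.26343.
RR = 0.56796/0.26343 = 2.15603
AR% = (RR − 1)/RR × 100 = (2.15603 − 1)/2.15603 × 100 = 53.6185%

53.6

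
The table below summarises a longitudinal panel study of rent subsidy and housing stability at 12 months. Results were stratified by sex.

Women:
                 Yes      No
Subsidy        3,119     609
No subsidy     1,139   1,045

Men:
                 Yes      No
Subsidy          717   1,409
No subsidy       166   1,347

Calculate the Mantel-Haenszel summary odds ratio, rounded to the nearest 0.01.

OR_MH = Σ(aᵢdᵢ/nᵢ) / Σ(bᵢcᵢ/nᵢ), where nᵢ is the stratum total.
Stratum 1 (Women): n = 5912; a·d/n = 3119·1045/5912 = 551.3117; b·c/n = 609·1139/5912 = 117.3293
Stratum 2 (Men): n = 3639; a·d/n = 717·1347/3639 = 265.4023; b·c/n = 1409·166/3639 = 64.2743
OR_MH = (551.3117 + 265.4023) / (117.3293 + 64.2743) = 816.7140 / 181.6036 = 4.49724

4.50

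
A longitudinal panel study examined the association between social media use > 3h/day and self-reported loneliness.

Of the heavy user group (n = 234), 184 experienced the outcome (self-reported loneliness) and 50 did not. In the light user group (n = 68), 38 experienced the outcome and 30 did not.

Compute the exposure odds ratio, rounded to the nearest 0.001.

From the description: a = 184, b = 50, c = 38, d = 30.
OR = (a·d)/(b·c) = (184 × 30) / (50 × 38) = 5520 / 1900 = 2.90526
The odds of self-reported loneliness are about 2.91 times as high in the heavy user group.

2.905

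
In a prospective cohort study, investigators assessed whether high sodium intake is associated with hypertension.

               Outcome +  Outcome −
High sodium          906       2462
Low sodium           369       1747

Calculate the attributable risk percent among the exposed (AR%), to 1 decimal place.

35.2

Cells: a = 906, b = 2462, c = 369, d = 1747.
Risk in exposed = 906/3368 = 0.26900; risk in unexposed = 369/2116 = 0.17439.
RR = 0.26900/0.17439 = 1.54257
AR% = (RR − 1)/RR × 100 = (1.54257 − 1)/1.54257 × 100 = 35.1732%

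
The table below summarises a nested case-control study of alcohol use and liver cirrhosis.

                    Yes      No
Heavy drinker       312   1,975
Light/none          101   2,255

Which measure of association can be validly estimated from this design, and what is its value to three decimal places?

Cells: a = 312, b = 1975, c = 101, d = 2255.
This is a nested case-control study: participants were sampled on outcome status, so risks in the source population cannot be estimated directly — relative risk is not valid here. The odds ratio is the appropriate measure.
OR = (a·d)/(b·c) = (312 × 2255) / (1975 × 101) = 703560 / 199475 = 3.52706

3.527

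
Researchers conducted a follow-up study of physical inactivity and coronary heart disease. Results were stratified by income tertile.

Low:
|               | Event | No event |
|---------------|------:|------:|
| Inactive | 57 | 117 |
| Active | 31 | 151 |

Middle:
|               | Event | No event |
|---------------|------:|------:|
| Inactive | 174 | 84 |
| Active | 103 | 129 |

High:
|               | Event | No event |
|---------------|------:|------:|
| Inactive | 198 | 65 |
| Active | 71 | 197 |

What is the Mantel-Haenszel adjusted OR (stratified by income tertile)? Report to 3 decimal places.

OR_MH = Σ(aᵢdᵢ/nᵢ) / Σ(bᵢcᵢ/nᵢ), where nᵢ is the stratum total.
Stratum 1 (Low): n = 356; a·d/n = 57·151/356 = 24.1770; b·c/n = 117·31/356 = 10.1882
Stratum 2 (Middle): n = 490; a·d/n = 174·129/490 = 45.8082; b·c/n = 84·103/490 = 17.6571
Stratum 3 (High): n = 531; a·d/n = 198·197/531 = 73.4576; b·c/n = 65·71/531 = 8.6911
OR_MH = (24.1770 + 45.8082 + 73.4576) / (10.1882 + 17.6571 + 8.6911) = 143.4428 / 36.5365 = 3.92601

3.926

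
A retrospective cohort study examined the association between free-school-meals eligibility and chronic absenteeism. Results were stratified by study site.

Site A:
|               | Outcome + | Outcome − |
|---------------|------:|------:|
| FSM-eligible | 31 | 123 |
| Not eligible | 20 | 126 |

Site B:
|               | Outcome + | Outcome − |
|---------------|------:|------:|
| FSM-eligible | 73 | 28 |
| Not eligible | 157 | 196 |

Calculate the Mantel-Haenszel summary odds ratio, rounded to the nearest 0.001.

OR_MH = Σ(aᵢdᵢ/nᵢ) / Σ(bᵢcᵢ/nᵢ), where nᵢ is the stratum total.
Stratum 1 (Site A): n = 300; a·d/n = 31·126/300 = 13.0200; b·c/n = 123·20/300 = 8.2000
Stratum 2 (Site B): n = 454; a·d/n = 73·196/454 = 31.5154; b·c/n = 28·157/454 = 9.6828
OR_MH = (13.0200 + 31.5154) / (8.2000 + 9.6828) = 44.5354 / 17.8828 = 2.49040

2.490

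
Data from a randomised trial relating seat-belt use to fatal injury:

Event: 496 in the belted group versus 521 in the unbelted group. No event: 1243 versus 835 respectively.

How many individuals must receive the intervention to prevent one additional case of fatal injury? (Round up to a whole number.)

Risk in treated group = 496/1739 = 0.28522; risk in control = 521/1356 = 0.38422.
Absolute risk reduction = 0.38422 − 0.28522 = 0.09900
NNT = 1 / ARR = 1 / 0.09900 = 10.101 → round up → 11

11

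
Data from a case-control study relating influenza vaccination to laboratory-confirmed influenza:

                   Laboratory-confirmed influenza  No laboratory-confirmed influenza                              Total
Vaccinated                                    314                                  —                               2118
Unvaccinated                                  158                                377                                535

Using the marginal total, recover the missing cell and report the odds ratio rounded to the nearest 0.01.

The missing cell is in the exposed row: 2118 − 314 = 1804.
So a = 314, b = 1804, c = 158, d = 377.
OR = (a·d)/(b·c) = (314 × 377) / (1804 × 158) = 118378 / 285032 = 0.41531

0.42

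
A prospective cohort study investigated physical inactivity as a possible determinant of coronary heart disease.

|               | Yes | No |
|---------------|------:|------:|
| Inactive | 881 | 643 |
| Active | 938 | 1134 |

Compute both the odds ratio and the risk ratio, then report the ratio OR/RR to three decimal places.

Cells: a = 881, b = 643, c = 938, d = 1134.
OR = (881·1134)/(643·938) = 999054/603134 = 1.65644
Risk in exposed = 881/1524 = 0.57808; risk in unexposed = 938/2072 = 0.45270; RR = 1.27696
OR/RR = 1.65644 / 1.27696 = 1.29717
The outcome is not rare, so the OR lies further from 1 than the RR.

1.297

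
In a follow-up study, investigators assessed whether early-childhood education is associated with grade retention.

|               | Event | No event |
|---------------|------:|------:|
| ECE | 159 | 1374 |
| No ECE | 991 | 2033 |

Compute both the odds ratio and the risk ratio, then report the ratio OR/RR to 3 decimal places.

Cells: a = 159, b = 1374, c = 991, d = 2033.
OR = (159·2033)/(1374·991) = 323247/1361634 = 0.23740
Risk in exposed = 159/1533 = 0.10372; risk in unexposed = 991/3024 = 0.32771; RR = 0.31649
OR/RR = 0.23740 / 0.31649 = 0.75009
The outcome is not rare, so the OR lies further from 1 than the RR.

0.750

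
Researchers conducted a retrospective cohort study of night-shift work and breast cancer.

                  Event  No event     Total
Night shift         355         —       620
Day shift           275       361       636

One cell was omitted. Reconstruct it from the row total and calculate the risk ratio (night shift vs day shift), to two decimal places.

The missing cell is in the exposed row: 620 − 355 = 265.
So a = 355, b = 265, c = 275, d = 361.
RR = [a/(a+b)] / [c/(c+d)] = (355/620) / (275/636) = 0.57258/0.43239 = 1.32422

1.32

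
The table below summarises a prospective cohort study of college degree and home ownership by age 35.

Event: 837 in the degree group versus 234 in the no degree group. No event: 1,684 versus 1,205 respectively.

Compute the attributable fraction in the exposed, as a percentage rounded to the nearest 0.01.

51.02

From the description: a = 837, b = 1684, c = 234, d = 1205.
Risk in exposed = 837/2521 = 0.33201; risk in unexposed = 234/1439 = 0.16261.
RR = 0.33201/0.16261 = 2.04173
AR% = (RR − 1)/RR × 100 = (2.04173 − 1)/2.04173 × 100 = 51.0218%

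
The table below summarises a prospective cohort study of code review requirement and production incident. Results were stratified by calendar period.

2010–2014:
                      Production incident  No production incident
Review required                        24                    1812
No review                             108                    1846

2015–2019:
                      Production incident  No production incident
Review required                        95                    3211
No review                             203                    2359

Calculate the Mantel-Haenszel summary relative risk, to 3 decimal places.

RR_MH = Σ(aᵢ·n₀ᵢ/nᵢ) / Σ(cᵢ·n₁ᵢ/nᵢ), with n₁ᵢ = aᵢ+bᵢ (exposed), n₀ᵢ = cᵢ+dᵢ (unexposed), nᵢ = n₁ᵢ+n₀ᵢ.
Stratum 1 (2010–2014): n₁ = 1836, n₀ = 1954, n = 3790; a·n₀/n = 24·1954/3790 = 12.3736; c·n₁/n = 108·1836/3790 = 52.3187
Stratum 2 (2015–2019): n₁ = 3306, n₀ = 2562, n = 5868; a·n₀/n = 95·2562/5868 = 41.4775; c·n₁/n = 203·3306/5868 = 114.3691
RR_MH = (12.3736 + 41.4775) / (52.3187 + 114.3691) = 53.8511 / 166.6879 = 0.32307

0.323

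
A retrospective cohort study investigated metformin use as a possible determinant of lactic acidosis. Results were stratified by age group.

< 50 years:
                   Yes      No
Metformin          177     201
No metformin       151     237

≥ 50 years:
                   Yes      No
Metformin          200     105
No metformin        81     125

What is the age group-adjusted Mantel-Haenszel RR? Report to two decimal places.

RR_MH = Σ(aᵢ·n₀ᵢ/nᵢ) / Σ(cᵢ·n₁ᵢ/nᵢ), with n₁ᵢ = aᵢ+bᵢ (exposed), n₀ᵢ = cᵢ+dᵢ (unexposed), nᵢ = n₁ᵢ+n₀ᵢ.
Stratum 1 (< 50 years): n₁ = 378, n₀ = 388, n = 766; a·n₀/n = 177·388/766 = 89.6554; c·n₁/n = 151·378/766 = 74.5144
Stratum 2 (≥ 50 years): n₁ = 305, n₀ = 206, n = 511; a·n₀/n = 200·206/511 = 80.6262; c·n₁/n = 81·305/511 = 48.3464
RR_MH = (89.6554 + 80.6262) / (74.5144 + 48.3464) = 170.2816 / 122.8607 = 1.38597

1.39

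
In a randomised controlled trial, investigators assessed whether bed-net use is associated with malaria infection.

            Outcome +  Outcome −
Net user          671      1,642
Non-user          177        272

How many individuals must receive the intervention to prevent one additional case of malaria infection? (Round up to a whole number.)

10

Risk in treated group = 671/2313 = 0.29010; risk in control = 177/449 = 0.39421.
Absolute risk reduction = 0.39421 − 0.29010 = 0.10411
NNT = 1 / ARR = 1 / 0.10411 = 9.605 → round up → 10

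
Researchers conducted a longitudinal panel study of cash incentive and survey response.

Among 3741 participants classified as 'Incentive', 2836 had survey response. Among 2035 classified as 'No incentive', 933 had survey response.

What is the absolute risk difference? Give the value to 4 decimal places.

0.2996

From the description: a = 2836, b = 905, c = 933, d = 1102.
Risk in exposed = 2836/3741 = 0.758086; risk in unexposed = 933/2035 = 0.458477.
Risk difference = 0.758086 − 0.458477 = 0.299609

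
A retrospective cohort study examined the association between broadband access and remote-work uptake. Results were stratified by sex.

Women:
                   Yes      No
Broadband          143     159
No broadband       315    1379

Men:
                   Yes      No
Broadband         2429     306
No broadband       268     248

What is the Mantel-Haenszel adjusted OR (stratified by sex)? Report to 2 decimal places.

OR_MH = Σ(aᵢdᵢ/nᵢ) / Σ(bᵢcᵢ/nᵢ), where nᵢ is the stratum total.
Stratum 1 (Women): n = 1996; a·d/n = 143·1379/1996 = 98.7961; b·c/n = 159·315/1996 = 25.0927
Stratum 2 (Men): n = 3251; a·d/n = 2429·248/3251 = 185.2944; b·c/n = 306·268/3251 = 25.2255
OR_MH = (98.7961 + 185.2944) / (25.0927 + 25.2255) = 284.0905 / 50.3182 = 5.64588

5.65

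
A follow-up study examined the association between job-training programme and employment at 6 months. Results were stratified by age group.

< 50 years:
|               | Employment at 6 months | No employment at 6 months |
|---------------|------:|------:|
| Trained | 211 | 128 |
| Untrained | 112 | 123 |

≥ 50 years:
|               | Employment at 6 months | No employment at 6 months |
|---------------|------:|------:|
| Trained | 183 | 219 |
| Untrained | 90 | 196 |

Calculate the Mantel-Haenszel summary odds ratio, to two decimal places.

OR_MH = Σ(aᵢdᵢ/nᵢ) / Σ(bᵢcᵢ/nᵢ), where nᵢ is the stratum total.
Stratum 1 (< 50 years): n = 574; a·d/n = 211·123/574 = 45.2143; b·c/n = 128·112/574 = 24.9756
Stratum 2 (≥ 50 years): n = 688; a·d/n = 183·196/688 = 52.1337; b·c/n = 219·90/688 = 28.6483
OR_MH = (45.2143 + 52.1337) / (24.9756 + 28.6483) = 97.3480 / 53.6239 = 1.81539

1.82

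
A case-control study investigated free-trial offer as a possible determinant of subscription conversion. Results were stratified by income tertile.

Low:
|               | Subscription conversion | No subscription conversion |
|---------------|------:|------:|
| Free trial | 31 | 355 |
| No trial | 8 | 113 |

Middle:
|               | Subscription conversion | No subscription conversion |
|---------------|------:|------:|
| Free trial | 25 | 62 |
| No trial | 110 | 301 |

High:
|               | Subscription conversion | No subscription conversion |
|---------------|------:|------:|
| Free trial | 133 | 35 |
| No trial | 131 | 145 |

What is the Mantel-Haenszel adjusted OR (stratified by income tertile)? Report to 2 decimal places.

2.21

OR_MH = Σ(aᵢdᵢ/nᵢ) / Σ(bᵢcᵢ/nᵢ), where nᵢ is the stratum total.
Stratum 1 (Low): n = 507; a·d/n = 31·113/507 = 6.9093; b·c/n = 355·8/507 = 5.6016
Stratum 2 (Middle): n = 498; a·d/n = 25·301/498 = 15.1104; b·c/n = 62·110/498 = 13.6948
Stratum 3 (High): n = 444; a·d/n = 133·145/444 = 43.4347; b·c/n = 35·131/444 = 10.3266
OR_MH = (6.9093 + 15.1104 + 43.4347) / (5.6016 + 13.6948 + 10.3266) = 65.4544 / 29.6229 = 2.20959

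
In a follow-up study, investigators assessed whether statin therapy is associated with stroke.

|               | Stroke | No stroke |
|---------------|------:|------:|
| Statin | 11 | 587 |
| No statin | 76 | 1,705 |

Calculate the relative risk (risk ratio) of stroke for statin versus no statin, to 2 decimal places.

Cells: a = 11, b = 587, c = 76, d = 1705.
Risk in exposed = 11/598 = 0.01839; risk in unexposed = 76/1781 = 0.04267.
RR = 0.01839 / 0.04267 = 0.43106
The risk is 57% lower among the exposed than among the unexposed.

0.43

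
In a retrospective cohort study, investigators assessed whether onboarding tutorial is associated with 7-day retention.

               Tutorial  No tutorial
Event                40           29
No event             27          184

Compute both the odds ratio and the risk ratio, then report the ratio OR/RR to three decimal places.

Reading the table with exposure as columns: a = 40 (Tutorial, case), b = 27 (Tutorial, non-case), c = 29 (No tutorial, case), d = 184.
OR = (40·184)/(27·29) = 7360/783 = 9.39974
Risk in exposed = 40/67 = 0.59701; risk in unexposed = 29/213 = 0.13615; RR = 4.38497
OR/RR = 9.39974 / 4.38497 = 2.14363
The outcome is not rare, so the OR lies further from 1 than the RR.

2.144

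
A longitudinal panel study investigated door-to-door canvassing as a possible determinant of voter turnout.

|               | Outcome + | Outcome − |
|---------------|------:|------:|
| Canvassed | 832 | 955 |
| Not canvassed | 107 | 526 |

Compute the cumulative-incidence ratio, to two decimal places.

2.75

Cells: a = 832, b = 955, c = 107, d = 526.
Risk in exposed = 832/1787 = 0.46558; risk in unexposed = 107/633 = 0.16904.
RR = 0.46558 / 0.16904 = 2.75435
The risk among the exposed is 2.75 times that among the unexposed.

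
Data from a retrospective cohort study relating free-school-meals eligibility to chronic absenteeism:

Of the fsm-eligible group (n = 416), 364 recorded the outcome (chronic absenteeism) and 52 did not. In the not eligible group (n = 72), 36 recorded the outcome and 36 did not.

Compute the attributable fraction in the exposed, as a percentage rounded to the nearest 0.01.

42.86

From the description: a = 364, b = 52, c = 36, d = 36.
Risk in exposed = 364/416 = 0.87500; risk in unexposed = 36/72 = 0.50000.
RR = 0.87500/0.50000 = 1.75000
AR% = (RR − 1)/RR × 100 = (1.75000 − 1)/1.75000 × 100 = 42.8571%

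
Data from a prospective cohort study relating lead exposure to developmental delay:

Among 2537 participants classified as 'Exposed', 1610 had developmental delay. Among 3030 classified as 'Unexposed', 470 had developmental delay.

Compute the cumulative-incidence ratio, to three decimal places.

From the description: a = 1610, b = 927, c = 470, d = 2560.
Risk in exposed = 1610/2537 = 0.63461; risk in unexposed = 470/3030 = 0.15512.
RR = 0.63461 / 0.15512 = 4.09119
The risk among the exposed is 4.09 times that among the unexposed.

4.091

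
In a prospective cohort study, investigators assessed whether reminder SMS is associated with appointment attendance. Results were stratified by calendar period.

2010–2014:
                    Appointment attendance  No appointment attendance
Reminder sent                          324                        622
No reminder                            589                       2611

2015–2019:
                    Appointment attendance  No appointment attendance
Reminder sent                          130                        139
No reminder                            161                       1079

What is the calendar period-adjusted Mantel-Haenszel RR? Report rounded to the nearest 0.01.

2.19

RR_MH = Σ(aᵢ·n₀ᵢ/nᵢ) / Σ(cᵢ·n₁ᵢ/nᵢ), with n₁ᵢ = aᵢ+bᵢ (exposed), n₀ᵢ = cᵢ+dᵢ (unexposed), nᵢ = n₁ᵢ+n₀ᵢ.
Stratum 1 (2010–2014): n₁ = 946, n₀ = 3200, n = 4146; a·n₀/n = 324·3200/4146 = 250.0724; c·n₁/n = 589·946/4146 = 134.3932
Stratum 2 (2015–2019): n₁ = 269, n₀ = 1240, n = 1509; a·n₀/n = 130·1240/1509 = 106.8257; c·n₁/n = 161·269/1509 = 28.7005
RR_MH = (250.0724 + 106.8257) / (134.3932 + 28.7005) = 356.8981 / 163.0936 = 2.18830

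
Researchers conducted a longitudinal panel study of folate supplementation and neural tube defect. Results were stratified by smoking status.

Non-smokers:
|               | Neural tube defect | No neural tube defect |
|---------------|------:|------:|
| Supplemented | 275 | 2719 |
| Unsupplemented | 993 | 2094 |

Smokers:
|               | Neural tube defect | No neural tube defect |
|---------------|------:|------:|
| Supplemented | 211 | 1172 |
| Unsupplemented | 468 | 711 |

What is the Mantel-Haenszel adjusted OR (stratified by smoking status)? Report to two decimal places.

OR_MH = Σ(aᵢdᵢ/nᵢ) / Σ(bᵢcᵢ/nᵢ), where nᵢ is the stratum total.
Stratum 1 (Non-smokers): n = 6081; a·d/n = 275·2094/6081 = 94.6966; b·c/n = 2719·993/6081 = 444.0005
Stratum 2 (Smokers): n = 2562; a·d/n = 211·711/2562 = 58.5562; b·c/n = 1172·468/2562 = 214.0890
OR_MH = (94.6966 + 58.5562) / (444.0005 + 214.0890) = 153.2528 / 658.0895 = 0.23288

0.23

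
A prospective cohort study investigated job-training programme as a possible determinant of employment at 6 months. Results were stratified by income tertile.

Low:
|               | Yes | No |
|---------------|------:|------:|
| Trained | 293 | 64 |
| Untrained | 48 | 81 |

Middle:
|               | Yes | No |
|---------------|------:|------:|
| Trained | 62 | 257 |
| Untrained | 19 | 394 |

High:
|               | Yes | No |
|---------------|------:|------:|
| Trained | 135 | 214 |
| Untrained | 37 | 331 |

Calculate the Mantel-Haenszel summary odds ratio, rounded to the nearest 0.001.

OR_MH = Σ(aᵢdᵢ/nᵢ) / Σ(bᵢcᵢ/nᵢ), where nᵢ is the stratum total.
Stratum 1 (Low): n = 486; a·d/n = 293·81/486 = 48.8333; b·c/n = 64·48/486 = 6.3210
Stratum 2 (Middle): n = 732; a·d/n = 62·394/732 = 33.3716; b·c/n = 257·19/732 = 6.6708
Stratum 3 (High): n = 717; a·d/n = 135·331/717 = 62.3222; b·c/n = 214·37/717 = 11.0432
OR_MH = (48.8333 + 33.3716 + 62.3222) / (6.3210 + 6.6708 + 11.0432) = 144.5271 / 24.0350 = 6.01320

6.013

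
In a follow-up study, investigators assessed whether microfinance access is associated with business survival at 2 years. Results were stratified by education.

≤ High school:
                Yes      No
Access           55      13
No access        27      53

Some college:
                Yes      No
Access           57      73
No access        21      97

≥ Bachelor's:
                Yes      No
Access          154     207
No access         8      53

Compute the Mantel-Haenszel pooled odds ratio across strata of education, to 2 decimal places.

4.92

OR_MH = Σ(aᵢdᵢ/nᵢ) / Σ(bᵢcᵢ/nᵢ), where nᵢ is the stratum total.
Stratum 1 (≤ High school): n = 148; a·d/n = 55·53/148 = 19.6959; b·c/n = 13·27/148 = 2.3716
Stratum 2 (Some college): n = 248; a·d/n = 57·97/248 = 22.2944; b·c/n = 73·21/248 = 6.1815
Stratum 3 (≥ Bachelor's): n = 422; a·d/n = 154·53/422 = 19.3412; b·c/n = 207·8/422 = 3.9242
OR_MH = (19.6959 + 22.2944 + 19.3412) / (2.3716 + 6.1815 + 3.9242) = 61.3315 / 12.4772 = 4.91547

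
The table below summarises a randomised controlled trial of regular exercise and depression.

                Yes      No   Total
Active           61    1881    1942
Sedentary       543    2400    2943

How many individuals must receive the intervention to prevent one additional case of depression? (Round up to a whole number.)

7

Risk in treated group = 61/1942 = 0.03141; risk in control = 543/2943 = 0.18451.
Absolute risk reduction = 0.18451 − 0.03141 = 0.15309
NNT = 1 / ARR = 1 / 0.15309 = 6.532 → round up → 7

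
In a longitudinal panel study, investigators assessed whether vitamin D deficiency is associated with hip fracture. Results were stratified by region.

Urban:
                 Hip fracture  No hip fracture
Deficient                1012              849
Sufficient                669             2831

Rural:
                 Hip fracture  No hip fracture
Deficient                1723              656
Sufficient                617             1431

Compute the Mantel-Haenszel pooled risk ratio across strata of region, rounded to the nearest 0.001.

2.586

RR_MH = Σ(aᵢ·n₀ᵢ/nᵢ) / Σ(cᵢ·n₁ᵢ/nᵢ), with n₁ᵢ = aᵢ+bᵢ (exposed), n₀ᵢ = cᵢ+dᵢ (unexposed), nᵢ = n₁ᵢ+n₀ᵢ.
Stratum 1 (Urban): n₁ = 1861, n₀ = 3500, n = 5361; a·n₀/n = 1012·3500/5361 = 660.6976; c·n₁/n = 669·1861/5361 = 232.2345
Stratum 2 (Rural): n₁ = 2379, n₀ = 2048, n = 4427; a·n₀/n = 1723·2048/4427 = 797.0870; c·n₁/n = 617·2379/4427 = 331.5661
RR_MH = (660.6976 + 797.0870) / (232.2345 + 331.5661) = 1457.7846 / 563.8005 = 2.58564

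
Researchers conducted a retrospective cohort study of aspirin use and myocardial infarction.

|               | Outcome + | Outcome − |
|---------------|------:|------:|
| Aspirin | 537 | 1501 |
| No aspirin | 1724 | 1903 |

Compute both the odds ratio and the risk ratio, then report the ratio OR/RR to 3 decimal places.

0.712

Cells: a = 537, b = 1501, c = 1724, d = 1903.
OR = (537·1903)/(1501·1724) = 1021911/2587724 = 0.39491
Risk in exposed = 537/2038 = 0.26349; risk in unexposed = 1724/3627 = 0.47532; RR = 0.55435
OR/RR = 0.39491 / 0.55435 = 0.71238
The outcome is not rare, so the OR lies further from 1 than the RR.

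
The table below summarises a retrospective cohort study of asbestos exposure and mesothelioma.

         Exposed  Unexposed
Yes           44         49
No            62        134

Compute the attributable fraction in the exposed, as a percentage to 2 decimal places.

35.49

Reading the table with exposure as columns: a = 44 (Exposed, case), b = 62 (Exposed, non-case), c = 49 (Unexposed, case), d = 134.
Risk in exposed = 44/106 = 0.41509; risk in unexposed = 49/183 = 0.26776.
RR = 0.41509/0.26776 = 1.55025
AR% = (RR − 1)/RR × 100 = (1.55025 − 1)/1.55025 × 100 = 35.4943%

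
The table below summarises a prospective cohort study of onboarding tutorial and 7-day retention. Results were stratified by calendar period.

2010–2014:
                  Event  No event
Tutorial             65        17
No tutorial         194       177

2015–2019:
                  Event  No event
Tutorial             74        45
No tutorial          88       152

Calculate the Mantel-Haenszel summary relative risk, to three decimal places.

RR_MH = Σ(aᵢ·n₀ᵢ/nᵢ) / Σ(cᵢ·n₁ᵢ/nᵢ), with n₁ᵢ = aᵢ+bᵢ (exposed), n₀ᵢ = cᵢ+dᵢ (unexposed), nᵢ = n₁ᵢ+n₀ᵢ.
Stratum 1 (2010–2014): n₁ = 82, n₀ = 371, n = 453; a·n₀/n = 65·371/453 = 53.2340; c·n₁/n = 194·82/453 = 35.1170
Stratum 2 (2015–2019): n₁ = 119, n₀ = 240, n = 359; a·n₀/n = 74·240/359 = 49.4708; c·n₁/n = 88·119/359 = 29.1699
RR_MH = (53.2340 + 49.4708) / (35.1170 + 29.1699) = 102.7047 / 64.2869 = 1.59760

1.598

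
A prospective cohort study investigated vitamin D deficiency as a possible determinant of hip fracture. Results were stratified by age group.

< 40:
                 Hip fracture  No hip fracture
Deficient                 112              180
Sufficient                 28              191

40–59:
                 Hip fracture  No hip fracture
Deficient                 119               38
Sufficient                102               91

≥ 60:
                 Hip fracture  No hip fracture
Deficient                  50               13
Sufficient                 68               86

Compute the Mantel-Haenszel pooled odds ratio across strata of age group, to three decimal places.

OR_MH = Σ(aᵢdᵢ/nᵢ) / Σ(bᵢcᵢ/nᵢ), where nᵢ is the stratum total.
Stratum 1 (< 40): n = 511; a·d/n = 112·191/511 = 41.8630; b·c/n = 180·28/511 = 9.8630
Stratum 2 (40–59): n = 350; a·d/n = 119·91/350 = 30.9400; b·c/n = 38·102/350 = 11.0743
Stratum 3 (≥ 60): n = 217; a·d/n = 50·86/217 = 19.8157; b·c/n = 13·68/217 = 4.0737
OR_MH = (41.8630 + 30.9400 + 19.8157) / (9.8630 + 11.0743 + 4.0737) = 92.6187 / 25.0110 = 3.70311

3.703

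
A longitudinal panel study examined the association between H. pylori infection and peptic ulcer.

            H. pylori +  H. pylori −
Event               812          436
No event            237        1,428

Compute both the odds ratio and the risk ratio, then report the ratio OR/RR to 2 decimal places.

Reading the table with exposure as columns: a = 812 (H. pylori +, case), b = 237 (H. pylori +, non-case), c = 436 (H. pylori −, case), d = 1428.
OR = (812·1428)/(237·436) = 1159536/103332 = 11.22146
Risk in exposed = 812/1049 = 0.77407; risk in unexposed = 436/1864 = 0.23391; RR = 3.30933
OR/RR = 11.22146 / 3.30933 = 3.39086
The outcome is not rare, so the OR lies further from 1 than the RR.

3.39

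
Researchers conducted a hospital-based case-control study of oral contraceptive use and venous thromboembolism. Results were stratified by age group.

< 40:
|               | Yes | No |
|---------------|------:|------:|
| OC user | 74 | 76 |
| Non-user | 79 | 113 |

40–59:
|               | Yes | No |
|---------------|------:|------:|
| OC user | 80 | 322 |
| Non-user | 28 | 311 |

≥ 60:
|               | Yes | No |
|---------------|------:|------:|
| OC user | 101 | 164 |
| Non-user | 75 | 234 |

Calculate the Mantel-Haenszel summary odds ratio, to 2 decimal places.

OR_MH = Σ(aᵢdᵢ/nᵢ) / Σ(bᵢcᵢ/nᵢ), where nᵢ is the stratum total.
Stratum 1 (< 40): n = 342; a·d/n = 74·113/342 = 24.4503; b·c/n = 76·79/342 = 17.5556
Stratum 2 (40–59): n = 741; a·d/n = 80·311/741 = 33.5762; b·c/n = 322·28/741 = 12.1673
Stratum 3 (≥ 60): n = 574; a·d/n = 101·234/574 = 41.1742; b·c/n = 164·75/574 = 21.4286
OR_MH = (24.4503 + 33.5762 + 41.1742) / (17.5556 + 12.1673 + 21.4286) = 99.2008 / 51.1515 = 1.93935

1.94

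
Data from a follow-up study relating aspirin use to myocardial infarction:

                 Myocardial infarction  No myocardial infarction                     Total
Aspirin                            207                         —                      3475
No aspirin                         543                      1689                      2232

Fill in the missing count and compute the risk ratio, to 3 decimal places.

The missing cell is in the exposed row: 3475 − 207 = 3268.
So a = 207, b = 3268, c = 543, d = 1689.
RR = [a/(a+b)] / [c/(c+d)] = (207/3475) / (543/2232) = 0.05957/0.24328 = 0.24486

0.245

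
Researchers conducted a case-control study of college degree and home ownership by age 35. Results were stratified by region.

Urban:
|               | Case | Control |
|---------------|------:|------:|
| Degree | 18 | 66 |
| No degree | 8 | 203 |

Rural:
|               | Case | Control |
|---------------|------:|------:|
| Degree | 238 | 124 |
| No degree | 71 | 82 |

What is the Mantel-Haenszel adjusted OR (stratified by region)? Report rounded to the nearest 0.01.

2.66

OR_MH = Σ(aᵢdᵢ/nᵢ) / Σ(bᵢcᵢ/nᵢ), where nᵢ is the stratum total.
Stratum 1 (Urban): n = 295; a·d/n = 18·203/295 = 12.3864; b·c/n = 66·8/295 = 1.7898
Stratum 2 (Rural): n = 515; a·d/n = 238·82/515 = 37.8951; b·c/n = 124·71/515 = 17.0951
OR_MH = (12.3864 + 37.8951) / (1.7898 + 17.0951) = 50.2816 / 18.8850 = 2.66252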